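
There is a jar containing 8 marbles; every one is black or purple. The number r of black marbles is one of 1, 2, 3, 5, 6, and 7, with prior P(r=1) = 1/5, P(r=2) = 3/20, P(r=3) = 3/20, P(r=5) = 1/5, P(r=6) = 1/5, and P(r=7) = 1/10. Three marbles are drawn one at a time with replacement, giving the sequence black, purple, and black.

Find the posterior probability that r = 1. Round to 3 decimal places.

0.030

Compute the likelihood of the observed sequence for each case: P(data | r = 1) = (1/8)(7/8)(1/8) = 0.013672; P(data | r = 2) = (2/8)(6/8)(2/8) = 0.046875; P(data | r = 3) = (3/8)(5/8)(3/8) = 0.087891; P(data | r = 5) = (5/8)(3/8)(5/8) = 0.14648; P(data | r = 6) = (6/8)(2/8)(6/8) = 0.14062; P(data | r = 7) = (7/8)(1/8)(7/8) = 0.095703.
Multiplying each by its prior: 1/5 · 0.013672 = 0.0027344, 3/20 · 0.046875 = 0.0070313, 3/20 · 0.087891 = 0.013184, 1/5 · 0.14648 = 0.029297, 1/5 · 0.14062 = 0.028125, 1/10 · 0.095703 = 0.0095703; summing to 0.089941.
So P(r = 1 | data) = (0.0027344) / (0.089941) = 0.030402.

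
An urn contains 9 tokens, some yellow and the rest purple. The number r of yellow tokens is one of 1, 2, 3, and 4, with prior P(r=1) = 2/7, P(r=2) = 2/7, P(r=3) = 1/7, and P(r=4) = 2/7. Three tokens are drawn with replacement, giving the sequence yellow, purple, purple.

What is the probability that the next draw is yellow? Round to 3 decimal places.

0.289

For each hypothesis, P(data | H) works out to: P(data | r = 1) = (1/9)(8/9)(8/9) = 0.087791; P(data | r = 2) = (2/9)(7/9)(7/9) = 0.13443; P(data | r = 3) = (3/9)(6/9)(6/9) = 0.14815; P(data | r = 4) = (4/9)(5/9)(5/9) = 0.13717.
The prior-weighted likelihoods are 2/7 · 0.087791 = 0.025083, 2/7 · 0.13443 = 0.038409, 1/7 · 0.14815 = 0.021164, 2/7 · 0.13717 = 0.039193; summing to 0.12385.
Normalising, the posterior is P(r = 1 | data) = 0.20253, P(r = 2 | data) = 0.31013, P(r = 3 | data) = 0.17089, P(r = 4 | data) = 0.31646.
The predictive probability is P(yellow next | data) = (1/9)(0.20253) + (2/9)(0.31013) + (1/3)(0.17089) + (4/9)(0.31646) = 0.28903.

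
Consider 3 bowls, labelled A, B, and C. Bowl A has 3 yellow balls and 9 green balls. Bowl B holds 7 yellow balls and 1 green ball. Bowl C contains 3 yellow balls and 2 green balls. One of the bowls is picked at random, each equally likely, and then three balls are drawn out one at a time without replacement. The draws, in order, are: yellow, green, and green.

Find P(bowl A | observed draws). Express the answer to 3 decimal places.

0.621

The likelihood of the observed sequence under each hypothesis: P(data | bowl A) = (3/12)(9/11)(8/10) = 9/55; P(data | bowl B) = (7/8)(1/7)(0/6) = 0; P(data | bowl C) = (3/5)(2/4)(1/3) = 1/10.
The prior-weighted likelihoods are 1/3 · 9/55 = 3/55, 1/3 · 0 = 0, 1/3 · 1/10 = 1/30; these sum to 29/330.
By Bayes' rule, P(bowl A | data) = (3/55) / (29/330) = 18/29.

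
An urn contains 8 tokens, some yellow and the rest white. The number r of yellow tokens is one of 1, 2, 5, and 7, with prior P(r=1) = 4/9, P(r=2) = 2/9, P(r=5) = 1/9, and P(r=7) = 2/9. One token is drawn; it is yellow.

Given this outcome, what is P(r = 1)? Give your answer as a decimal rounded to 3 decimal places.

0.148

For each hypothesis, P(data | H) works out to: P(data | r = 1) = (1/8) = 1/8; P(data | r = 2) = (2/8) = 1/4; P(data | r = 5) = (5/8) = 5/8; P(data | r = 7) = (7/8) = 7/8.
The prior-weighted likelihoods are 4/9 · 1/8 = 1/18, 2/9 · 1/4 = 1/18, 1/9 · 5/8 = 5/72, 2/9 · 7/8 = 7/36; these sum to 3/8.
Therefore the posterior P(r = 1 | data) = (1/18) / (3/8) = 4/27.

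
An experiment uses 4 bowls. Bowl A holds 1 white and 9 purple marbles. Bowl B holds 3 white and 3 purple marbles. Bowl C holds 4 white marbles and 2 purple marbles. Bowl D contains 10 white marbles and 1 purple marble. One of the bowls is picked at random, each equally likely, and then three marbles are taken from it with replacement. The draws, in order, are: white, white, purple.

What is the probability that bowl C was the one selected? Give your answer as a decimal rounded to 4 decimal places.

0.4147

Compute the likelihood of the observed sequence for each case: P(data | bowl A) = (1/10)(1/10)(9/10) = 0.009; P(data | bowl B) = (3/6)(3/6)(3/6) = 0.125; P(data | bowl C) = (4/6)(4/6)(2/6) = 0.14815; P(data | bowl D) = (10/11)(10/11)(1/11) = 0.075131.
Weighting by the prior gives 1/4 · 0.009 = 0.00225, 1/4 · 0.125 = 0.03125, 1/4 · 0.14815 = 0.037037, 1/4 · 0.075131 = 0.018783; these sum to 0.08932.
So P(bowl C | data) = (0.037037) / (0.08932) = 0.41466.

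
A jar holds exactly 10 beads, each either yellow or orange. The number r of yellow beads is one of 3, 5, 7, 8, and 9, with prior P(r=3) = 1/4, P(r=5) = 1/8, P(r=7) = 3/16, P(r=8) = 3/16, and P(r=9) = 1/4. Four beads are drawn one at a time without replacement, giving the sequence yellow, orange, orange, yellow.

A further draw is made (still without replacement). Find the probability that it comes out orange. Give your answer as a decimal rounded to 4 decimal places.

For each hypothesis, P(data | H) works out to: P(data | r = 3) = (3/10)(7/9)(6/8)(2/7) = 0.05; P(data | r = 5) = (5/10)(5/9)(4/8)(4/7) = 0.079365; P(data | r = 7) = (7/10)(3/9)(2/8)(6/7) = 0.05; P(data | r = 8) = (8/10)(2/9)(1/8)(7/7) = 0.022222; P(data | r = 9) = (9/10)(1/9)(0/8) = 0.
Multiplying each by its prior: 1/4 · 0.05 = 0.0125, 1/8 · 0.079365 = 0.0099206, 3/16 · 0.05 = 0.009375, 3/16 · 0.022222 = 0.0041667, 1/4 · 0 = 0; summing to 0.035962.
Dividing through by the total gives posterior P(r = 3 | data) = 0.34759, P(r = 5 | data) = 0.27586, P(r = 7 | data) = 0.26069, P(r = 8 | data) = 0.11586, P(r = 9 | data) = 0.
The predictive probability is P(orange next | data) = (5/6)(0.34759) + (1/2)(0.27586) + (1/6)(0.26069) + (0)(0.11586) = 0.47103.

0.4710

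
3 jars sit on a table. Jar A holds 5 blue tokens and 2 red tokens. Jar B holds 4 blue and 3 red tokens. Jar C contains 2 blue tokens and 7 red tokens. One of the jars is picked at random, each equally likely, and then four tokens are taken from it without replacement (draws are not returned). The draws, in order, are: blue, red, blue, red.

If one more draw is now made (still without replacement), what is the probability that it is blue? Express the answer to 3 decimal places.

Compute the likelihood of the observed sequence for each case: P(data | jar A) = (5/7)(2/6)(4/5)(1/4) = 1/21; P(data | jar B) = (4/7)(3/6)(3/5)(2/4) = 3/35; P(data | jar C) = (2/9)(7/8)(1/7)(6/6) = 1/36.
Multiplying each by its prior: 1/3 · 1/21 = 1/63, 1/3 · 3/35 = 1/35, 1/3 · 1/36 = 1/108; with total 29/540.
Normalising, the posterior is P(jar A | data) = 60/203, P(jar B | data) = 108/203, P(jar C | data) = 5/29.
Averaging over the posterior, P(blue next | data) = (1)(60/203) + (2/3)(108/203) + (0)(5/29) = 132/203.

0.650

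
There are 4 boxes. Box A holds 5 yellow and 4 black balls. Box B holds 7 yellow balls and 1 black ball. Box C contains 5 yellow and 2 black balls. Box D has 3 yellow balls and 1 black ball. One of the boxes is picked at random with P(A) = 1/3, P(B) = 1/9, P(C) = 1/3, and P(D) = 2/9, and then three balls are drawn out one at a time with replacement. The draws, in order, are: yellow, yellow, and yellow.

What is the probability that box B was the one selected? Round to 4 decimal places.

0.2146

The likelihood of the observed sequence under each hypothesis: P(data | box A) = (5/9)(5/9)(5/9) = 0.17147; P(data | box B) = (7/8)(7/8)(7/8) = 0.66992; P(data | box C) = (5/7)(5/7)(5/7) = 0.36443; P(data | box D) = (3/4)(3/4)(3/4) = 0.42188.
Multiplying each by its prior: 1/3 · 0.17147 = 0.057156, 1/9 · 0.66992 = 0.074436, 1/3 · 0.36443 = 0.12148, 2/9 · 0.42188 = 0.09375; these sum to 0.34682.
By Bayes' rule, P(box B | data) = (0.074436) / (0.34682) = 0.21462.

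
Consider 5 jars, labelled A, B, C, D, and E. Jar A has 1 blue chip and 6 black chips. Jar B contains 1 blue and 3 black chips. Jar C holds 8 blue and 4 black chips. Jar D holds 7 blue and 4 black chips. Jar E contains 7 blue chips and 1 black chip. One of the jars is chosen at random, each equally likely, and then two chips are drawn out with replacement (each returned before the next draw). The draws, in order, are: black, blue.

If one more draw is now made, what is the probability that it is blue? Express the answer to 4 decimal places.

0.5218

Compute the likelihood of the observed sequence for each case: P(data | jar A) = (6/7)(1/7) = 0.12245; P(data | jar B) = (3/4)(1/4) = 0.1875; P(data | jar C) = (4/12)(8/12) = 0.22222; P(data | jar D) = (4/11)(7/11) = 0.2314; P(data | jar E) = (1/8)(7/8) = 0.10938.
Multiplying each by its prior: 1/5 · 0.12245 = 0.02449, 1/5 · 0.1875 = 0.0375, 1/5 · 0.22222 = 0.044444, 1/5 · 0.2314 = 0.046281, 1/5 · 0.10938 = 0.021875; summing to 0.17459.
The posterior is then P(jar A | data) = 0.14027, P(jar B | data) = 0.21479, P(jar C | data) = 0.25456, P(jar D | data) = 0.26508, P(jar E | data) = 0.12529.
Averaging over the posterior, P(blue next | data) = (1/7)(0.14027) + (1/4)(0.21479) + (2/3)(0.25456) + (7/11)(0.26508) + (7/8)(0.12529) = 0.52177.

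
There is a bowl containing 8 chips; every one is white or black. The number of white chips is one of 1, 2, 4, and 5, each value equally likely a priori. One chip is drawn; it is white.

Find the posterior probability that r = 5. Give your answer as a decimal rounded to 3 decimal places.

0.417

The likelihood of this draw under each hypothesis: P(data | r = 1) = (1/8) = 1/8; P(data | r = 2) = (2/8) = 1/4; P(data | r = 4) = (4/8) = 1/2; P(data | r = 5) = (5/8) = 5/8.
The prior-weighted likelihoods are 1/4 · 1/8 = 1/32, 1/4 · 1/4 = 1/16, 1/4 · 1/2 = 1/8, 1/4 · 5/8 = 5/32; these sum to 3/8.
Therefore the posterior P(r = 5 | data) = (5/32) / (3/8) = 5/12.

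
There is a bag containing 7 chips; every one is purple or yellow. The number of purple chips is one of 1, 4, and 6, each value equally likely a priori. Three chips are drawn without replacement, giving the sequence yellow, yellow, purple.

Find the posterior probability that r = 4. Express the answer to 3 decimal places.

The likelihood of the observed sequence under each hypothesis: P(data | r = 1) = (6/7)(5/6)(1/5) = 1/7; P(data | r = 4) = (3/7)(2/6)(4/5) = 4/35; P(data | r = 6) = (1/7)(0/6) = 0.
Weighting by the prior gives 1/3 · 1/7 = 1/21, 1/3 · 4/35 = 4/105, 1/3 · 0 = 0; these sum to 3/35.
By Bayes' rule, P(r = 4 | data) = (4/105) / (3/35) = 4/9.

0.444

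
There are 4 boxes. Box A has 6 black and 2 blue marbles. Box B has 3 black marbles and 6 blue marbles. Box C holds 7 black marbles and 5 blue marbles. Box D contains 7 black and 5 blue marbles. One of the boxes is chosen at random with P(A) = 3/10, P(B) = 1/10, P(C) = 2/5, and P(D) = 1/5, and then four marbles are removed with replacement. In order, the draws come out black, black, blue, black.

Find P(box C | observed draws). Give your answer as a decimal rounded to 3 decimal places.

0.395

Under each hypothesis, the probability of the observed sequence is: P(data | box A) = (6/8)(6/8)(2/8)(6/8) = 0.10547; P(data | box B) = (3/9)(3/9)(6/9)(3/9) = 0.024691; P(data | box C) = (7/12)(7/12)(5/12)(7/12) = 0.082706; P(data | box D) = (7/12)(7/12)(5/12)(7/12) = 0.082706.
Weighting by the prior gives 3/10 · 0.10547 = 0.031641, 1/10 · 0.024691 = 0.0024691, 2/5 · 0.082706 = 0.033083, 1/5 · 0.082706 = 0.016541; with total 0.083734.
Hence P(box C | data) = (0.033083) / (0.083734) = 0.39509.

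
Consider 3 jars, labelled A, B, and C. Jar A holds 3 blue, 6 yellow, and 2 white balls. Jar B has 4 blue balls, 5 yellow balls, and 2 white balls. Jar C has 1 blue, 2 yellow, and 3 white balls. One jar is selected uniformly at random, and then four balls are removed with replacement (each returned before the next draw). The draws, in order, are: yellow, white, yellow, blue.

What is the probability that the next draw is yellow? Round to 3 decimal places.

0.460

Under each hypothesis, the probability of the observed sequence is: P(data | jar A) = (6/11)(2/11)(6/11)(3/11) = 0.014753; P(data | jar B) = (5/11)(2/11)(5/11)(4/11) = 0.01366; P(data | jar C) = (2/6)(3/6)(2/6)(1/6) = 0.0092593.
Weighting by the prior gives 1/3 · 0.014753 = 0.0049177, 1/3 · 0.01366 = 0.0045534, 1/3 · 0.0092593 = 0.0030864; summing to 0.012558.
Dividing through by the total gives posterior P(jar A | data) = 0.39161, P(jar B | data) = 0.3626, P(jar C | data) = 0.24578.
Averaging over the posterior, P(yellow next | data) = (6/11)(0.39161) + (5/11)(0.3626) + (1/3)(0.24578) = 0.46035.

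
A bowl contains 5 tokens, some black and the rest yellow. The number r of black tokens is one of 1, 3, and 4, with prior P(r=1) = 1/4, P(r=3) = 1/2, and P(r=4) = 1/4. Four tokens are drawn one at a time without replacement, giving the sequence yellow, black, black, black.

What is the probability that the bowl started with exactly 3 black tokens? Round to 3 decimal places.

0.500

Under each hypothesis, the probability of the observed sequence is: P(data | r = 1) = (4/5)(1/4)(0/3) = 0; P(data | r = 3) = (2/5)(3/4)(2/3)(1/2) = 1/10; P(data | r = 4) = (1/5)(4/4)(3/3)(2/2) = 1/5.
Multiplying each by its prior: 1/4 · 0 = 0, 1/2 · 1/10 = 1/20, 1/4 · 1/5 = 1/20; with total 1/10.
So P(r = 3 | data) = (1/20) / (1/10) = 1/2.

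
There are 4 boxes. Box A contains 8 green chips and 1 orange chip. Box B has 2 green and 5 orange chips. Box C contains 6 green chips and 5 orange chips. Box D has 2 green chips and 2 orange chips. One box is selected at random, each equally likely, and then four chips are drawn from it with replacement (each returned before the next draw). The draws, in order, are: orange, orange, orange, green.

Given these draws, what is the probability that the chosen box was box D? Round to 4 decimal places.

Under each hypothesis, the probability of the observed sequence is: P(data | box A) = (1/9)(1/9)(1/9)(8/9) = 0.0012193; P(data | box B) = (5/7)(5/7)(5/7)(2/7) = 0.10412; P(data | box C) = (5/11)(5/11)(5/11)(6/11) = 0.051226; P(data | box D) = (2/4)(2/4)(2/4)(2/4) = 0.0625.
The prior-weighted likelihoods are 1/4 · 0.0012193 = 0.00030483, 1/4 · 0.10412 = 0.026031, 1/4 · 0.051226 = 0.012807, 1/4 · 0.0625 = 0.015625; summing to 0.054767.
Therefore the posterior P(box D | data) = (0.015625) / (0.054767) = 0.2853.

0.2853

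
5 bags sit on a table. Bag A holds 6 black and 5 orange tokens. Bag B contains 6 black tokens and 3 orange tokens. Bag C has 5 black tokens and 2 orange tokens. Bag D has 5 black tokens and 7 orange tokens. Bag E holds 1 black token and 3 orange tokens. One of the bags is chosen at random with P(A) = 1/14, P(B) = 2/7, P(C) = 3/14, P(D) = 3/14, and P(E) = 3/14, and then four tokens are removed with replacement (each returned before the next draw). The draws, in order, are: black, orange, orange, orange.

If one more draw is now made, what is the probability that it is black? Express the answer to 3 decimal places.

Under each hypothesis, the probability of the observed sequence is: P(data | bag A) = (6/11)(5/11)(5/11)(5/11) = 0.051226; P(data | bag B) = (6/9)(3/9)(3/9)(3/9) = 0.024691; P(data | bag C) = (5/7)(2/7)(2/7)(2/7) = 0.01666; P(data | bag D) = (5/12)(7/12)(7/12)(7/12) = 0.082706; P(data | bag E) = (1/4)(3/4)(3/4)(3/4) = 0.10547.
The prior-weighted likelihoods are 1/14 · 0.051226 = 0.003659, 2/7 · 0.024691 = 0.0070547, 3/14 · 0.01666 = 0.0035699, 3/14 · 0.082706 = 0.017723, 3/14 · 0.10547 = 0.0226; summing to 0.054607.
Normalising, the posterior is P(bag A | data) = 0.067006, P(bag B | data) = 0.12919, P(bag C | data) = 0.065375, P(bag D | data) = 0.32455, P(bag E | data) = 0.41388.
The predictive probability is P(black next | data) = (6/11)(0.067006) + (2/3)(0.12919) + (5/7)(0.065375) + (5/12)(0.32455) + (1/4)(0.41388) = 0.40807.

0.408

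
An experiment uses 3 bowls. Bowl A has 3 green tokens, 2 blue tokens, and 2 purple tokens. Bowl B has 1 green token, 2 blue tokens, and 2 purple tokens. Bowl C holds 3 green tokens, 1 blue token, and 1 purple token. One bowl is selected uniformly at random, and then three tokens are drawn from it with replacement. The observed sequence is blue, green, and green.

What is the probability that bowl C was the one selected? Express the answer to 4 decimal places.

For each hypothesis, P(data | H) works out to: P(data | bowl A) = (2/7)(3/7)(3/7) = 0.052478; P(data | bowl B) = (2/5)(1/5)(1/5) = 0.016; P(data | bowl C) = (1/5)(3/5)(3/5) = 0.072.
The prior-weighted likelihoods are 1/3 · 0.052478 = 0.017493, 1/3 · 0.016 = 0.0053333, 1/3 · 0.072 = 0.024; these sum to 0.046826.
By Bayes' rule, P(bowl C | data) = (0.024) / (0.046826) = 0.51254.

0.5125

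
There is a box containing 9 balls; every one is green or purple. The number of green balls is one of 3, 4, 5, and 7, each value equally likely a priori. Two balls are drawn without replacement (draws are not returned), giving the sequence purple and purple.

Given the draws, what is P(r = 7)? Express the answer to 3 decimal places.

The likelihood of the observed sequence under each hypothesis: P(data | r = 3) = (6/9)(5/8) = 5/12; P(data | r = 4) = (5/9)(4/8) = 5/18; P(data | r = 5) = (4/9)(3/8) = 1/6; P(data | r = 7) = (2/9)(1/8) = 1/36.
Multiplying each by its prior: 1/4 · 5/12 = 5/48, 1/4 · 5/18 = 5/72, 1/4 · 1/6 = 1/24, 1/4 · 1/36 = 1/144; these sum to 2/9.
So P(r = 7 | data) = (1/144) / (2/9) = 1/32.

0.031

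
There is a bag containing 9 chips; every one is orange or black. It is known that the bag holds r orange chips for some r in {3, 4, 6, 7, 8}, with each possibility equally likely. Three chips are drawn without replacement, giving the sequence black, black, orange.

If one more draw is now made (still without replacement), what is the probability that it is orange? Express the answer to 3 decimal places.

For each hypothesis, P(data | H) works out to: P(data | r = 3) = (6/9)(5/8)(3/7) = 5/28; P(data | r = 4) = (5/9)(4/8)(4/7) = 10/63; P(data | r = 6) = (3/9)(2/8)(6/7) = 1/14; P(data | r = 7) = (2/9)(1/8)(7/7) = 1/36; P(data | r = 8) = (1/9)(0/8) = 0.
Multiplying each by its prior: 1/5 · 5/28 = 1/28, 1/5 · 10/63 = 2/63, 1/5 · 1/14 = 1/70, 1/5 · 1/36 = 1/180, 1/5 · 0 = 0; these sum to 11/126.
Normalising, the posterior is P(r = 3 | data) = 9/22, P(r = 4 | data) = 4/11, P(r = 6 | data) = 9/55, P(r = 7 | data) = 7/110, P(r = 8 | data) = 0.
So P(orange next | data) = Σ P(orange next | H) P(H | data) = (1/3)(9/22) + (1/2)(4/11) + (5/6)(9/55) + (1)(7/110) = 57/110.

0.518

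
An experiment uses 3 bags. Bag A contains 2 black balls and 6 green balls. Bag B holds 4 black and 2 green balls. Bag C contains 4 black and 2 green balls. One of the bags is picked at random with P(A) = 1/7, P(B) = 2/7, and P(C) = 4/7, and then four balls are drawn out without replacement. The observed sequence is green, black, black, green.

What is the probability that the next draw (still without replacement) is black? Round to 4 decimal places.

The likelihood of the observed sequence under each hypothesis: P(data | bag A) = (6/8)(2/7)(1/6)(5/5) = 1/28; P(data | bag B) = (2/6)(4/5)(3/4)(1/3) = 1/15; P(data | bag C) = (2/6)(4/5)(3/4)(1/3) = 1/15.
The prior-weighted likelihoods are 1/7 · 1/28 = 1/196, 2/7 · 1/15 = 2/105, 4/7 · 1/15 = 4/105; with total 61/980.
The posterior is then P(bag A | data) = 5/61, P(bag B | data) = 56/183, P(bag C | data) = 112/183.
Averaging over the posterior, P(black next | data) = (0)(5/61) + (1)(56/183) + (1)(112/183) = 56/61.

0.9180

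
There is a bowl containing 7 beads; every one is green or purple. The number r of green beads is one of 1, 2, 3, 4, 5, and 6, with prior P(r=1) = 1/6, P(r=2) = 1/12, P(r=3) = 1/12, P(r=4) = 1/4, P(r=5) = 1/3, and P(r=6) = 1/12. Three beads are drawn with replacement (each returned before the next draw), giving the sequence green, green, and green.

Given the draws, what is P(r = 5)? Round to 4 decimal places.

Under each hypothesis, the probability of the observed sequence is: P(data | r = 1) = (1/7)(1/7)(1/7) = 0.0029155; P(data | r = 2) = (2/7)(2/7)(2/7) = 0.023324; P(data | r = 3) = (3/7)(3/7)(3/7) = 0.078717; P(data | r = 4) = (4/7)(4/7)(4/7) = 0.18659; P(data | r = 5) = (5/7)(5/7)(5/7) = 0.36443; P(data | r = 6) = (6/7)(6/7)(6/7) = 0.62974.
The prior-weighted likelihoods are 1/6 · 0.0029155 = 0.00048591, 1/12 · 0.023324 = 0.0019436, 1/12 · 0.078717 = 0.0065598, 1/4 · 0.18659 = 0.046647, 1/3 · 0.36443 = 0.12148, 1/12 · 0.62974 = 0.052478; summing to 0.22959.
By Bayes' rule, P(r = 5 | data) = (0.12148) / (0.22959) = 0.5291.

0.5291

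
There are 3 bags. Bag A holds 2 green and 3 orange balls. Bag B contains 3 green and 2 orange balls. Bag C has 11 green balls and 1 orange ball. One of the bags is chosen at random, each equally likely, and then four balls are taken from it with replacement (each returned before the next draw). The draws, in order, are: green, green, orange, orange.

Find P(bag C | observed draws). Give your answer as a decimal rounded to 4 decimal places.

For each hypothesis, P(data | H) works out to: P(data | bag A) = (2/5)(2/5)(3/5)(3/5) = 0.0576; P(data | bag B) = (3/5)(3/5)(2/5)(2/5) = 0.0576; P(data | bag C) = (11/12)(11/12)(1/12)(1/12) = 0.0058353.
Multiplying each by its prior: 1/3 · 0.0576 = 0.0192, 1/3 · 0.0576 = 0.0192, 1/3 · 0.0058353 = 0.0019451; summing to 0.040345.
Therefore the posterior P(bag C | data) = (0.0019451) / (0.040345) = 0.048211.

0.0482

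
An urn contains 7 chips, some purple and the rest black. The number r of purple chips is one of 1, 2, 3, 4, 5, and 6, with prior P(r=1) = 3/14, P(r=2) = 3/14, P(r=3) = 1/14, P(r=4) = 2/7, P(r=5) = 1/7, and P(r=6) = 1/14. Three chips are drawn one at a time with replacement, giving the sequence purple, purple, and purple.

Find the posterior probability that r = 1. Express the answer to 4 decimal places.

0.0039

The likelihood of the observed sequence under each hypothesis: P(data | r = 1) = (1/7)(1/7)(1/7) = 0.0029155; P(data | r = 2) = (2/7)(2/7)(2/7) = 0.023324; P(data | r = 3) = (3/7)(3/7)(3/7) = 0.078717; P(data | r = 4) = (4/7)(4/7)(4/7) = 0.18659; P(data | r = 5) = (5/7)(5/7)(5/7) = 0.36443; P(data | r = 6) = (6/7)(6/7)(6/7) = 0.62974.
Multiplying each by its prior: 3/14 · 0.0029155 = 0.00062474, 3/14 · 0.023324 = 0.0049979, 1/14 · 0.078717 = 0.0056227, 2/7 · 0.18659 = 0.053311, 1/7 · 0.36443 = 0.052062, 1/14 · 0.62974 = 0.044981; summing to 0.1616.
So P(r = 1 | data) = (0.00062474) / (0.1616) = 0.003866.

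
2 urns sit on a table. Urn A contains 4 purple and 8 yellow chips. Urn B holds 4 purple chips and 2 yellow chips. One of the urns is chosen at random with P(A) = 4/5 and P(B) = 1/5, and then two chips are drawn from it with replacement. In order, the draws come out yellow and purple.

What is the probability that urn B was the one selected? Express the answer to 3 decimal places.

0.200

The likelihood of the observed sequence under each hypothesis: P(data | urn A) = (8/12)(4/12) = 2/9; P(data | urn B) = (2/6)(4/6) = 2/9.
Multiplying each by its prior: 4/5 · 2/9 = 8/45, 1/5 · 2/9 = 2/45; with total 2/9.
By Bayes' rule, P(urn B | data) = (2/45) / (2/9) = 1/5.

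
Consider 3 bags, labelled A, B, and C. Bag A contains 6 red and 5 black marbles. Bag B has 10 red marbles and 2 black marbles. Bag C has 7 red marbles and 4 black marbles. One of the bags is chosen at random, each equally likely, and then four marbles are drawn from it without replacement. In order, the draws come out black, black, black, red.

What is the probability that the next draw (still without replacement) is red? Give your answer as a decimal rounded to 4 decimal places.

The likelihood of the observed sequence under each hypothesis: P(data | bag A) = (5/11)(4/10)(3/9)(6/8) = 1/22; P(data | bag B) = (2/12)(1/11)(0/10) = 0; P(data | bag C) = (4/11)(3/10)(2/9)(7/8) = 7/330.
Multiplying each by its prior: 1/3 · 1/22 = 1/66, 1/3 · 0 = 0, 1/3 · 7/330 = 7/990; summing to 1/45.
Dividing through by the total gives posterior P(bag A | data) = 15/22, P(bag B | data) = 0, P(bag C | data) = 7/22.
Averaging over the posterior, P(red next | data) = (5/7)(15/22) + (6/7)(7/22) = 117/154.

0.7597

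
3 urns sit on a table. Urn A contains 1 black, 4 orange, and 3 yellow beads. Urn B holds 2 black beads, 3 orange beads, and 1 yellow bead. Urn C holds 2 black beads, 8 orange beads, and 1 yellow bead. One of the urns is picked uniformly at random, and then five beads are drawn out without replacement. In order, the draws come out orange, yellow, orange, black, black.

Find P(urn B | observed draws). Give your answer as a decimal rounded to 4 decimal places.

0.8919

Under each hypothesis, the probability of the observed sequence is: P(data | urn A) = (4/8)(3/7)(3/6)(1/5)(0/4) = 0; P(data | urn B) = (3/6)(1/5)(2/4)(2/3)(1/2) = 0.016667; P(data | urn C) = (8/11)(1/10)(7/9)(2/8)(1/7) = 0.0020202.
The prior-weighted likelihoods are 1/3 · 0 = 0, 1/3 · 0.016667 = 0.0055556, 1/3 · 0.0020202 = 0.0006734; summing to 0.006229.
So P(urn B | data) = (0.0055556) / (0.006229) = 0.89189.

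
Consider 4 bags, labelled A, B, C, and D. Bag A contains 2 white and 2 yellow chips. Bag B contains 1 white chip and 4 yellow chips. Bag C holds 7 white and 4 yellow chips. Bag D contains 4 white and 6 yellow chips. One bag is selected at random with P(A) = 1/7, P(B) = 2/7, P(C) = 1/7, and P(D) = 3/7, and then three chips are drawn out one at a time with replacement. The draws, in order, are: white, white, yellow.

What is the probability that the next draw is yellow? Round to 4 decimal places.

Compute the likelihood of the observed sequence for each case: P(data | bag A) = (2/4)(2/4)(2/4) = 0.125; P(data | bag B) = (1/5)(1/5)(4/5) = 0.032; P(data | bag C) = (7/11)(7/11)(4/11) = 0.14726; P(data | bag D) = (4/10)(4/10)(6/10) = 0.096.
The prior-weighted likelihoods are 1/7 · 0.125 = 0.017857, 2/7 · 0.032 = 0.0091429, 1/7 · 0.14726 = 0.021037, 3/7 · 0.096 = 0.041143; with total 0.08918.
Dividing through by the total gives posterior P(bag A | data) = 0.20024, P(bag B | data) = 0.10252, P(bag C | data) = 0.23589, P(bag D | data) = 0.46135.
Averaging over the posterior, P(yellow next | data) = (1/2)(0.20024) + (4/5)(0.10252) + (4/11)(0.23589) + (3/5)(0.46135) = 0.54472.

0.5447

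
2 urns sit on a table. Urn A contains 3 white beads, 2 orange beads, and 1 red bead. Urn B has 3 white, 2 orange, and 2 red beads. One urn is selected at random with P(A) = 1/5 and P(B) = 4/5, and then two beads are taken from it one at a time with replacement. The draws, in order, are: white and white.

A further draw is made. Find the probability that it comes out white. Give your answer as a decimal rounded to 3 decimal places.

For each hypothesis, P(data | H) works out to: P(data | urn A) = (3/6)(3/6) = 1/4; P(data | urn B) = (3/7)(3/7) = 9/49.
The prior-weighted likelihoods are 1/5 · 1/4 = 1/20, 4/5 · 9/49 = 36/245; summing to 193/980.
Dividing through by the total gives posterior P(urn A | data) = 0.25389, P(urn B | data) = 0.74611.
Averaging over the posterior, P(white next | data) = (1/2)(0.25389) + (3/7)(0.74611) = 0.44671.

0.447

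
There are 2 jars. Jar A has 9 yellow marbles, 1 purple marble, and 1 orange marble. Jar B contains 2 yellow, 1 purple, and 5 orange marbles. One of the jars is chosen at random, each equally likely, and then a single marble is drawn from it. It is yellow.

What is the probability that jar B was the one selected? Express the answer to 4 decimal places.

For each hypothesis, P(data | H) works out to: P(data | jar A) = (9/11) = 9/11; P(data | jar B) = (2/8) = 1/4.
Weighting by the prior gives 1/2 · 9/11 = 9/22, 1/2 · 1/4 = 1/8; summing to 47/88.
Therefore the posterior P(jar B | data) = (1/8) / (47/88) = 11/47.

0.2340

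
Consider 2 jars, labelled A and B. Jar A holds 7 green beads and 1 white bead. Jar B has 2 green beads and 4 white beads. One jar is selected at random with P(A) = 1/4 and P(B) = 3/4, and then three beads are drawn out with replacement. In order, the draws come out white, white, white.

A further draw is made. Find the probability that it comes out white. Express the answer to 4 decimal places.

For each hypothesis, P(data | H) works out to: P(data | jar A) = (1/8)(1/8)(1/8) = 0.0019531; P(data | jar B) = (4/6)(4/6)(4/6) = 0.2963.
The prior-weighted likelihoods are 1/4 · 0.0019531 = 0.00048828, 3/4 · 0.2963 = 0.22222; summing to 0.22271.
Normalising, the posterior is P(jar A | data) = 0.0021924, P(jar B | data) = 0.99781.
The predictive probability is P(white next | data) = (1/8)(0.0021924) + (2/3)(0.99781) = 0.66548.

0.6655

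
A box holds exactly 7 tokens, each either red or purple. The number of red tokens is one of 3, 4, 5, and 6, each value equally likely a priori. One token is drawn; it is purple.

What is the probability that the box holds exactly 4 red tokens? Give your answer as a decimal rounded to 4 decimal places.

Compute the likelihood of this draw for each case: P(data | r = 3) = (4/7) = 4/7; P(data | r = 4) = (3/7) = 3/7; P(data | r = 5) = (2/7) = 2/7; P(data | r = 6) = (1/7) = 1/7.
The prior-weighted likelihoods are 1/4 · 4/7 = 1/7, 1/4 · 3/7 = 3/28, 1/4 · 2/7 = 1/14, 1/4 · 1/7 = 1/28; these sum to 5/14.
By Bayes' rule, P(r = 4 | data) = (3/28) / (5/14) = 3/10.

0.3000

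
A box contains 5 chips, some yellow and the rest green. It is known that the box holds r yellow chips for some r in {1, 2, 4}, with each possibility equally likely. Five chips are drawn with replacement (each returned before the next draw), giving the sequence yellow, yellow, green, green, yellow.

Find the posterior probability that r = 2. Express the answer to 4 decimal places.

0.4737

For each hypothesis, P(data | H) works out to: P(data | r = 1) = (1/5)(1/5)(4/5)(4/5)(1/5) = 0.00512; P(data | r = 2) = (2/5)(2/5)(3/5)(3/5)(2/5) = 0.02304; P(data | r = 4) = (4/5)(4/5)(1/5)(1/5)(4/5) = 0.02048.
Multiplying each by its prior: 1/3 · 0.00512 = 0.0017067, 1/3 · 0.02304 = 0.00768, 1/3 · 0.02048 = 0.0068267; these sum to 0.016213.
Hence P(r = 2 | data) = (0.00768) / (0.016213) = 0.47368.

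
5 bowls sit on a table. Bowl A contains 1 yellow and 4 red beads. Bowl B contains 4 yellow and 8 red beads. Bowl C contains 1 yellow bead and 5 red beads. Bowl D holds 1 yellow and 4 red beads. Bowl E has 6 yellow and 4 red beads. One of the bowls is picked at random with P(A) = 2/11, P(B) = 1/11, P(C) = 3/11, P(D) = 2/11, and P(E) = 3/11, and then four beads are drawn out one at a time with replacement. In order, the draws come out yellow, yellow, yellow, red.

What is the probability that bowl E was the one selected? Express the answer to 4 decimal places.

For each hypothesis, P(data | H) works out to: P(data | bowl A) = (1/5)(1/5)(1/5)(4/5) = 0.0064; P(data | bowl B) = (4/12)(4/12)(4/12)(8/12) = 0.024691; P(data | bowl C) = (1/6)(1/6)(1/6)(5/6) = 0.003858; P(data | bowl D) = (1/5)(1/5)(1/5)(4/5) = 0.0064; P(data | bowl E) = (6/10)(6/10)(6/10)(4/10) = 0.0864.
Multiplying each by its prior: 2/11 · 0.0064 = 0.0011636, 1/11 · 0.024691 = 0.0022447, 3/11 · 0.003858 = 0.0010522, 2/11 · 0.0064 = 0.0011636, 3/11 · 0.0864 = 0.023564; these sum to 0.029188.
Hence P(bowl E | data) = (0.023564) / (0.029188) = 0.80731.

0.8073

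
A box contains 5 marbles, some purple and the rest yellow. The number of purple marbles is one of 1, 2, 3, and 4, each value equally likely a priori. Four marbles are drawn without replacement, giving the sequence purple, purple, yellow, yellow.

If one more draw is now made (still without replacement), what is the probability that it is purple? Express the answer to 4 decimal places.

0.5000

The likelihood of the observed sequence under each hypothesis: P(data | r = 1) = (1/5)(0/4) = 0; P(data | r = 2) = (2/5)(1/4)(3/3)(2/2) = 1/10; P(data | r = 3) = (3/5)(2/4)(2/3)(1/2) = 1/10; P(data | r = 4) = (4/5)(3/4)(1/3)(0/2) = 0.
Multiplying each by its prior: 1/4 · 0 = 0, 1/4 · 1/10 = 1/40, 1/4 · 1/10 = 1/40, 1/4 · 0 = 0; with total 1/20.
The posterior is then P(r = 1 | data) = 0, P(r = 2 | data) = 1/2, P(r = 3 | data) = 1/2, P(r = 4 | data) = 0.
So P(purple next | data) = Σ P(purple next | H) P(H | data) = (0)(1/2) + (1)(1/2) = 1/2.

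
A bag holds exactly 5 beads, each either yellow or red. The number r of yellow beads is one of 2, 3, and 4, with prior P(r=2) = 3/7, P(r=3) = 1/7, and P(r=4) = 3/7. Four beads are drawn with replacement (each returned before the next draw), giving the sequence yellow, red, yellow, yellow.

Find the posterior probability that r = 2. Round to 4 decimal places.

Under each hypothesis, the probability of the observed sequence is: P(data | r = 2) = (2/5)(3/5)(2/5)(2/5) = 0.0384; P(data | r = 3) = (3/5)(2/5)(3/5)(3/5) = 0.0864; P(data | r = 4) = (4/5)(1/5)(4/5)(4/5) = 0.1024.
The prior-weighted likelihoods are 3/7 · 0.0384 = 0.016457, 1/7 · 0.0864 = 0.012343, 3/7 · 0.1024 = 0.043886; these sum to 0.072686.
By Bayes' rule, P(r = 2 | data) = (0.016457) / (0.072686) = 0.22642.

0.2264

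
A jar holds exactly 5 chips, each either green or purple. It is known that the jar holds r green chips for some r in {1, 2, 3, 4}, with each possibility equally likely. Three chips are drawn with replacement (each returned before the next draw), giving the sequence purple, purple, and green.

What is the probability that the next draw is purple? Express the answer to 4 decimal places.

Compute the likelihood of the observed sequence for each case: P(data | r = 1) = (4/5)(4/5)(1/5) = 16/125; P(data | r = 2) = (3/5)(3/5)(2/5) = 18/125; P(data | r = 3) = (2/5)(2/5)(3/5) = 12/125; P(data | r = 4) = (1/5)(1/5)(4/5) = 4/125.
The prior-weighted likelihoods are 1/4 · 16/125 = 4/125, 1/4 · 18/125 = 9/250, 1/4 · 12/125 = 3/125, 1/4 · 4/125 = 1/125; summing to 1/10.
The posterior is then P(r = 1 | data) = 8/25, P(r = 2 | data) = 9/25, P(r = 3 | data) = 6/25, P(r = 4 | data) = 2/25.
So P(purple next | data) = Σ P(purple next | H) P(H | data) = (4/5)(8/25) + (3/5)(9/25) + (2/5)(6/25) + (1/5)(2/25) = 73/125.

0.5840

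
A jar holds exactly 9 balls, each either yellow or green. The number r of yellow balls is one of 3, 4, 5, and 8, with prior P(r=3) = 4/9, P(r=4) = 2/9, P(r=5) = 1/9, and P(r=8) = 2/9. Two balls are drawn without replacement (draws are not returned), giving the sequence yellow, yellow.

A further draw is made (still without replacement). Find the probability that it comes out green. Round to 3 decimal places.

0.362

The likelihood of the observed sequence under each hypothesis: P(data | r = 3) = (3/9)(2/8) = 1/12; P(data | r = 4) = (4/9)(3/8) = 1/6; P(data | r = 5) = (5/9)(4/8) = 5/18; P(data | r = 8) = (8/9)(7/8) = 7/9.
Weighting by the prior gives 4/9 · 1/12 = 1/27, 2/9 · 1/6 = 1/27, 1/9 · 5/18 = 5/162, 2/9 · 7/9 = 14/81; summing to 5/18.
Normalising, the posterior is P(r = 3 | data) = 2/15, P(r = 4 | data) = 2/15, P(r = 5 | data) = 1/9, P(r = 8 | data) = 28/45.
The predictive probability is P(green next | data) = (6/7)(2/15) + (5/7)(2/15) + (4/7)(1/9) + (1/7)(28/45) = 38/105.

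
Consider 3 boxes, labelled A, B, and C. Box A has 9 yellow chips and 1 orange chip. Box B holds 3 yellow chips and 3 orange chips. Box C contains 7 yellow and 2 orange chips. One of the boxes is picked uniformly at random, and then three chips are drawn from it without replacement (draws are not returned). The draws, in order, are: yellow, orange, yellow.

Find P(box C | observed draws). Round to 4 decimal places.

Compute the likelihood of the observed sequence for each case: P(data | box A) = (9/10)(1/9)(8/8) = 1/10; P(data | box B) = (3/6)(3/5)(2/4) = 3/20; P(data | box C) = (7/9)(2/8)(6/7) = 1/6.
The prior-weighted likelihoods are 1/3 · 1/10 = 1/30, 1/3 · 3/20 = 1/20, 1/3 · 1/6 = 1/18; these sum to 5/36.
So P(box C | data) = (1/18) / (5/36) = 2/5.

0.4000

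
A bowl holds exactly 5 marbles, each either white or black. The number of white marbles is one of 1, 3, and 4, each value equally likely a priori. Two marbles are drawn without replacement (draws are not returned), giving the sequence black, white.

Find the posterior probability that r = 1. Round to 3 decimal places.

0.286

For each hypothesis, P(data | H) works out to: P(data | r = 1) = (4/5)(1/4) = 1/5; P(data | r = 3) = (2/5)(3/4) = 3/10; P(data | r = 4) = (1/5)(4/4) = 1/5.
The prior-weighted likelihoods are 1/3 · 1/5 = 1/15, 1/3 · 3/10 = 1/10, 1/3 · 1/5 = 1/15; these sum to 7/30.
So P(r = 1 | data) = (1/15) / (7/30) = 2/7.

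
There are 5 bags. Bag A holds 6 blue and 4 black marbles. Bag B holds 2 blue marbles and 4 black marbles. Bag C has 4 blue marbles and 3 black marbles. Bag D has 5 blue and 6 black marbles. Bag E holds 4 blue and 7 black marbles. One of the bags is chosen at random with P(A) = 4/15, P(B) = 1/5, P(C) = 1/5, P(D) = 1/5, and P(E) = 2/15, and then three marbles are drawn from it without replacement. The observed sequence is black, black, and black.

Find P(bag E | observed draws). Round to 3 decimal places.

0.264

For each hypothesis, P(data | H) works out to: P(data | bag A) = (4/10)(3/9)(2/8) = 0.033333; P(data | bag B) = (4/6)(3/5)(2/4) = 0.2; P(data | bag C) = (3/7)(2/6)(1/5) = 0.028571; P(data | bag D) = (6/11)(5/10)(4/9) = 0.12121; P(data | bag E) = (7/11)(6/10)(5/9) = 0.21212.
The prior-weighted likelihoods are 4/15 · 0.033333 = 0.0088889, 1/5 · 0.2 = 0.04, 1/5 · 0.028571 = 0.0057143, 1/5 · 0.12121 = 0.024242, 2/15 · 0.21212 = 0.028283; summing to 0.10713.
So P(bag E | data) = (0.028283) / (0.10713) = 0.26401.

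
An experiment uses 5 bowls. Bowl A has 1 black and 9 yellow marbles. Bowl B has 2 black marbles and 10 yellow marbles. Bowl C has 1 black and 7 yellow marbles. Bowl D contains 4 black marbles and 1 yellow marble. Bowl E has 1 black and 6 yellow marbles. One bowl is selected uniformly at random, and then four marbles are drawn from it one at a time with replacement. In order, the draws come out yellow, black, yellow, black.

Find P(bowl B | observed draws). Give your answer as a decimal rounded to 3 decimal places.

Compute the likelihood of the observed sequence for each case: P(data | bowl A) = (9/10)(1/10)(9/10)(1/10) = 0.0081; P(data | bowl B) = (10/12)(2/12)(10/12)(2/12) = 0.01929; P(data | bowl C) = (7/8)(1/8)(7/8)(1/8) = 0.011963; P(data | bowl D) = (1/5)(4/5)(1/5)(4/5) = 0.0256; P(data | bowl E) = (6/7)(1/7)(6/7)(1/7) = 0.014994.
Multiplying each by its prior: 1/5 · 0.0081 = 0.00162, 1/5 · 0.01929 = 0.003858, 1/5 · 0.011963 = 0.0023926, 1/5 · 0.0256 = 0.00512, 1/5 · 0.014994 = 0.0029988; these sum to 0.015989.
By Bayes' rule, P(bowl B | data) = (0.003858) / (0.015989) = 0.24129.

0.241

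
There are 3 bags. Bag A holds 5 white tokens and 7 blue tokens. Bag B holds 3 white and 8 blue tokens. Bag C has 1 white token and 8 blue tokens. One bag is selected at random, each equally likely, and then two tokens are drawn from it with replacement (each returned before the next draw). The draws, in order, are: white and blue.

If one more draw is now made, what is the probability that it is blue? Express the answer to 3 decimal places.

0.692

For each hypothesis, P(data | H) works out to: P(data | bag A) = (5/12)(7/12) = 0.24306; P(data | bag B) = (3/11)(8/11) = 0.19835; P(data | bag C) = (1/9)(8/9) = 0.098765.
The prior-weighted likelihoods are 1/3 · 0.24306 = 0.081019, 1/3 · 0.19835 = 0.066116, 1/3 · 0.098765 = 0.032922; summing to 0.18006.
The posterior is then P(bag A | data) = 0.44996, P(bag B | data) = 0.3672, P(bag C | data) = 0.18284.
Averaging over the posterior, P(blue next | data) = (7/12)(0.44996) + (8/11)(0.3672) + (8/9)(0.18284) = 0.69206.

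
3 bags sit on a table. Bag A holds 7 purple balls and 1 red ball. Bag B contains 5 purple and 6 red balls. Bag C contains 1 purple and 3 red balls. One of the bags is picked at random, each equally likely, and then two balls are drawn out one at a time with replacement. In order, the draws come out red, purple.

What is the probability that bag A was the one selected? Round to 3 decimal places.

0.201

The likelihood of the observed sequence under each hypothesis: P(data | bag A) = (1/8)(7/8) = 0.10938; P(data | bag B) = (6/11)(5/11) = 0.24793; P(data | bag C) = (3/4)(1/4) = 0.1875.
Multiplying each by its prior: 1/3 · 0.10938 = 0.036458, 1/3 · 0.24793 = 0.082645, 1/3 · 0.1875 = 0.0625; these sum to 0.1816.
By Bayes' rule, P(bag A | data) = (0.036458) / (0.1816) = 0.20076.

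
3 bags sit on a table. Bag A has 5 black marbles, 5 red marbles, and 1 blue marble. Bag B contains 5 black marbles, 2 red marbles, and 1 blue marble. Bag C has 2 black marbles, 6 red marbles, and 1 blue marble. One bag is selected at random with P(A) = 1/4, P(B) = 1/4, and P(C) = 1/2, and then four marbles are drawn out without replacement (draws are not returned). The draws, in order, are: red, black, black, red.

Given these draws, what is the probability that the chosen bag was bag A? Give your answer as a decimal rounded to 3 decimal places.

0.443

For each hypothesis, P(data | H) works out to: P(data | bag A) = (5/11)(5/10)(4/9)(4/8) = 0.050505; P(data | bag B) = (2/8)(5/7)(4/6)(1/5) = 0.02381; P(data | bag C) = (6/9)(2/8)(1/7)(5/6) = 0.019841.
The prior-weighted likelihoods are 1/4 · 0.050505 = 0.012626, 1/4 · 0.02381 = 0.0059524, 1/2 · 0.019841 = 0.0099206; with total 0.028499.
So P(bag A | data) = (0.012626) / (0.028499) = 0.44304.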